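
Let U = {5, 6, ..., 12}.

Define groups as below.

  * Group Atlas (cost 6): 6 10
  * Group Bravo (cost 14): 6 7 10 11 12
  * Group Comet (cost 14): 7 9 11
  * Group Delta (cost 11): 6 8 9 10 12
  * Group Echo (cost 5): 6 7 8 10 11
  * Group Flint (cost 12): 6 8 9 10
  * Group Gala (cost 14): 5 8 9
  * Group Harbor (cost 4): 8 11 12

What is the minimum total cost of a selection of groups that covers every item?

23

Echo, Gala, Harbor together cover every item (Echo ∪ Gala ∪ Harbor = {5, 6, 7, 8, 9, 10, 11, 12}); total cost 5 + 14 + 4 = 23.
No covering selection has total cost below 23.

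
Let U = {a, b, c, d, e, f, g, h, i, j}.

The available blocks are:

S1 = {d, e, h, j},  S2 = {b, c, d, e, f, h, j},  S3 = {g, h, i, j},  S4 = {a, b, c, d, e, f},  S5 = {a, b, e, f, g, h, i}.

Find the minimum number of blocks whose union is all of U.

S3 and S4 cover everything between them: the union {a, b, c, d, e, f, g, h, i, j} is all of U.
No single block has all 10 items (the largest, S2, has 7), so 2 is optimal.

2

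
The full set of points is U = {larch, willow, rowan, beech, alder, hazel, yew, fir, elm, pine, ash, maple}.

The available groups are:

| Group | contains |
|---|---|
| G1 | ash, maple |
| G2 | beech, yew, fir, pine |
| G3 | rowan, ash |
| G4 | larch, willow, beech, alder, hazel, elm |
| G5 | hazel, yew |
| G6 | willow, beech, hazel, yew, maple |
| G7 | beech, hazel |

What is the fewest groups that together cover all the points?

G2, G3, G4, and G6 cover everything between them: the union {larch, willow, rowan, beech, alder, hazel, yew, fir, elm, pine, ash, maple} is all of U.
No 3 of the 7 groups cover everything (all 35 combinations miss at least one point), so 4 is optimal.

4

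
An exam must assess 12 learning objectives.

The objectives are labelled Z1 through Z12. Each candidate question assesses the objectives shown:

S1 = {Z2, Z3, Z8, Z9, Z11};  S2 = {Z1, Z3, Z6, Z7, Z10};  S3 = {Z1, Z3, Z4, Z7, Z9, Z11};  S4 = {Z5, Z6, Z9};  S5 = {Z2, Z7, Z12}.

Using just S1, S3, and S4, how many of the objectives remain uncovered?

2

Union of S1, S3, S4 = {Z1, Z2, Z3, Z4, Z5, Z6, Z7, Z8, Z9, Z11}.
Not covered: Z10, Z12 — 2 objectives.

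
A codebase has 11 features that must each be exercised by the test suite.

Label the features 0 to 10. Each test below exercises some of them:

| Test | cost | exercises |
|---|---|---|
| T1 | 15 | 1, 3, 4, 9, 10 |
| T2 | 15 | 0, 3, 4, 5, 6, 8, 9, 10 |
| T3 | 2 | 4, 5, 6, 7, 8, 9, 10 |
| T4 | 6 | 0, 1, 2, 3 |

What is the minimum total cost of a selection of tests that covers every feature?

T3, T4 together cover every feature (T3 ∪ T4 = {0, 1, 2, 3, 4, 5, 6, 7, 8, 9, 10}); total cost 2 + 6 = 8.
No covering selection has total cost below 8.

8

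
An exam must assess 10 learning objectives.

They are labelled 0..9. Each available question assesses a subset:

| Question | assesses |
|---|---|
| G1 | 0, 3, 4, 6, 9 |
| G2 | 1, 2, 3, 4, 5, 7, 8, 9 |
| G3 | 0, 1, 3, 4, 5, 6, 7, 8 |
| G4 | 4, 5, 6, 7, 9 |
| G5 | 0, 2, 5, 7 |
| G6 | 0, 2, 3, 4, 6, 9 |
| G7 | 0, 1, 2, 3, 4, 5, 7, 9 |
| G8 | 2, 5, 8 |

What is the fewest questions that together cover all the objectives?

Take {G3, G6}. Their union is {0, 1, 2, 3, 4, 5, 6, 7, 8, 9}, which is all 10 objectives.
No single question has all 10 objectives (the largest, G2, has 8), so 2 is optimal.

2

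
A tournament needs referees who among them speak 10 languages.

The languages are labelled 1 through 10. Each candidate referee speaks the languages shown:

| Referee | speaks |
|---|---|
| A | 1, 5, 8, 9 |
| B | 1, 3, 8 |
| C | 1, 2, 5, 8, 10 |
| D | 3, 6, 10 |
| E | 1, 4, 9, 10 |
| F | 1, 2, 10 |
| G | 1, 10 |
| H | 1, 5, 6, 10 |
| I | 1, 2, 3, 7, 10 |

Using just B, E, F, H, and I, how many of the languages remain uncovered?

0

Union of B, E, F, H, I = {1, 2, 3, 4, 5, 6, 7, 8, 9, 10} — that's every language, so 0 are uncovered.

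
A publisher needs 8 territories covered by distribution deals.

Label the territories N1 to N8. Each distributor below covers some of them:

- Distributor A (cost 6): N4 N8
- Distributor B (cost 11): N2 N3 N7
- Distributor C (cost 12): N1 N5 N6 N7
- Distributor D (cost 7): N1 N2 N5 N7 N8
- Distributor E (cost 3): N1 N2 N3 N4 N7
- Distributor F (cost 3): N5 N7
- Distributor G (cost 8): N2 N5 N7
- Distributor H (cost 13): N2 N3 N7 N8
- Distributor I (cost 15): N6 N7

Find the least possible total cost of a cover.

A, C, E together cover every territory (A ∪ C ∪ E = {N1, N2, N3, N4, N5, N6, N7, N8}); total cost 6 + 12 + 3 = 21.
The greedy pick E, F, A, C costs 24; no covering selection beats 21.

21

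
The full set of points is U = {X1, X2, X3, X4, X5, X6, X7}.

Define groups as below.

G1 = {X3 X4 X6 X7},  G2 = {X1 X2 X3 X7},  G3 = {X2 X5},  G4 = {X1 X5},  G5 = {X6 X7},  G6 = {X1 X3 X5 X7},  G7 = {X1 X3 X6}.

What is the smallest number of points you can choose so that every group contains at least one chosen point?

H = {X1, X2, X7} meets every group (each contains at least one member of H), and |H| = 3.
No choice of 2 points meets every group, so 3 is the minimum.

3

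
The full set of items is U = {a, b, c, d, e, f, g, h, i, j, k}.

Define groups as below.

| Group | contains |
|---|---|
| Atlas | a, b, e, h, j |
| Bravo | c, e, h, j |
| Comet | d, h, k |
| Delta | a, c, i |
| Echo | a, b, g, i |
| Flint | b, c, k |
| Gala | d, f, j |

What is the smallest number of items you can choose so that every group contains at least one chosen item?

3

The 3 items {b, c, d} hit every group.
No choice of 2 items meets every group, so 3 is the minimum.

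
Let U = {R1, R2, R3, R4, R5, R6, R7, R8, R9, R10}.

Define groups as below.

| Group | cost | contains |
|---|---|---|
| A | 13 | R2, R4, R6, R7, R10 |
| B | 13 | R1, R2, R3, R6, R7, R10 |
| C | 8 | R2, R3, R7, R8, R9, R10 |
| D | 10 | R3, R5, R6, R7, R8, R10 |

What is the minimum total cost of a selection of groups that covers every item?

A, B, C, D together cover every item (A ∪ B ∪ C ∪ D = {R1, R2, R3, R4, R5, R6, R7, R8, R9, R10}); total cost 13 + 13 + 8 + 10 = 44.
No covering selection has total cost below 44.

44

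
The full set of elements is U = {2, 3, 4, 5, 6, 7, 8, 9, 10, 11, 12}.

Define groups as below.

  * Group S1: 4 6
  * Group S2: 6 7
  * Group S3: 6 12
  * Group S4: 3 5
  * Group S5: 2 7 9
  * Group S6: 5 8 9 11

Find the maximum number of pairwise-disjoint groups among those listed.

3

S1, S4, S5 are pairwise disjoint (S1={4,6}; S4={3,5}; S5={2,7,9}).
Every remaining group overlaps one of these, and no 4 of the listed groups are pairwise disjoint, so 3 is the maximum.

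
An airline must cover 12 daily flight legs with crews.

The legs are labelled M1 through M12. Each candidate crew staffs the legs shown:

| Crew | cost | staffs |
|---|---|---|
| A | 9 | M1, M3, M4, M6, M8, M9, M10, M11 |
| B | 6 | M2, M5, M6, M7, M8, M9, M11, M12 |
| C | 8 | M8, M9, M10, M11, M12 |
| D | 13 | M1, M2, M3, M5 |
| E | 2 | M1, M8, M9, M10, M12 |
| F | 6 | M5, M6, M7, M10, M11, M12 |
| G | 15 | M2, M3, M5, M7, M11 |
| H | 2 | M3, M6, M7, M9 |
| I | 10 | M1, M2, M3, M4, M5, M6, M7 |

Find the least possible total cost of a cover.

15

A, B together cover every leg (A ∪ B = {M1, M2, M3, M4, M5, M6, M7, M8, M9, M10, M11, M12}); total cost 9 + 6 = 15.
The greedy pick E, H, B, A costs 19; no covering selection beats 15.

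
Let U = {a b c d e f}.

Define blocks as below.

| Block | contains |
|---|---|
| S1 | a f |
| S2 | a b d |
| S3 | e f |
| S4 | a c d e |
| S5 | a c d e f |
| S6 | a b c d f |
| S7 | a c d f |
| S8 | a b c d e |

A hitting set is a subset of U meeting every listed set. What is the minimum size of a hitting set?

H = {a, f} meets every block (each contains at least one member of H), and |H| = 2.
The blocks S2, S3 are pairwise disjoint, so any hitting set needs a separate element for each — at least 2. Hence 2 is optimal.

2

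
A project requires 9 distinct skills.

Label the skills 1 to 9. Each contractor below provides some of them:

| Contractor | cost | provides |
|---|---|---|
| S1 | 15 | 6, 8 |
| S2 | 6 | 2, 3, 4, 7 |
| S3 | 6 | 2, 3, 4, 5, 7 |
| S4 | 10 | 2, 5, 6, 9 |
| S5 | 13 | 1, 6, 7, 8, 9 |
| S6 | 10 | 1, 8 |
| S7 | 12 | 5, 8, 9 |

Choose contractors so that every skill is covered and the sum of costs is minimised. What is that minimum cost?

S3, S5 together cover every skill (S3 ∪ S5 = {1, 2, 3, 4, 5, 6, 7, 8, 9}); total cost 6 + 13 = 19.
No covering selection has total cost below 19.

19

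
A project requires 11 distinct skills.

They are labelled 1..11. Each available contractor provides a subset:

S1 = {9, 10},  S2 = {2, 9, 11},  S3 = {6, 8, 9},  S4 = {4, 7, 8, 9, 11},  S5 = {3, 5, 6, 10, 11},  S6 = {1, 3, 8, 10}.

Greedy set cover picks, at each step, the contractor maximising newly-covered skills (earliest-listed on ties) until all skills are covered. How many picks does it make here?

Greedy: pick S4 (covers 5 new) → pick S5 (covers 4 new) → pick S2 (covers 1 new) → pick S6 (covers 1 new). Total picks: 4.

4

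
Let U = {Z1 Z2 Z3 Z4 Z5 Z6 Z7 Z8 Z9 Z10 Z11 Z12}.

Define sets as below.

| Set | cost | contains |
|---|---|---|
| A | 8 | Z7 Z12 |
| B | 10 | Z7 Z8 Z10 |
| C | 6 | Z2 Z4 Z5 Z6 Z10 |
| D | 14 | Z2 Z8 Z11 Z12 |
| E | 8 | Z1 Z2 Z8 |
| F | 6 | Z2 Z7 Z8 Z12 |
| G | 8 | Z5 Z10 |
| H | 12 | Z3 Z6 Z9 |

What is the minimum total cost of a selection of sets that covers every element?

C, D, E, F, H together cover every element (C ∪ D ∪ E ∪ F ∪ H = {Z1, Z2, Z3, Z4, Z5, Z6, Z7, Z8, Z9, Z10, Z11, Z12}); total cost 6 + 14 + 8 + 6 + 12 = 46.
No covering selection has total cost below 46.

46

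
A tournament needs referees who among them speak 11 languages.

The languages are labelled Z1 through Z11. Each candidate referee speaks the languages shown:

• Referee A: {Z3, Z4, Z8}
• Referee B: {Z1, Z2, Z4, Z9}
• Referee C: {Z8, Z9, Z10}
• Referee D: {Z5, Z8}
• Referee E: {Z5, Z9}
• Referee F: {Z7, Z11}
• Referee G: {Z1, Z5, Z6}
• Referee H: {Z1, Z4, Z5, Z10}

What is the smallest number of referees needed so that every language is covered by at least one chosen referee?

5

Take {A, B, F, G, H}. Their union is {Z1, Z2, Z3, Z4, Z5, Z6, Z7, Z8, Z9, Z10, Z11}, which is all 11 languages.
Only B contains Z2, so B is forced; the remaining 7 languages need at least 4 more referees (each remaining referee adds at most 2) — so at least 5 referees are needed, and 5 is optimal.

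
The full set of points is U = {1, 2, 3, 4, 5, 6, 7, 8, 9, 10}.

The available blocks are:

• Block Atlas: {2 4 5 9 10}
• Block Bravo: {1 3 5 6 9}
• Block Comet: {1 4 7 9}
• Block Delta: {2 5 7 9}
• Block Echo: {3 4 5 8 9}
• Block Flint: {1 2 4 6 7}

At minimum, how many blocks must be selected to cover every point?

Take {Atlas, Echo, Flint}. Their union is {1, 2, 3, 4, 5, 6, 7, 8, 9, 10}, which is all 10 points.
Only Echo contains 8, so Echo is forced; the remaining 5 points need at least 2 more blocks (each remaining block adds at most 4) — so at least 3 blocks are needed, and 3 is optimal.

3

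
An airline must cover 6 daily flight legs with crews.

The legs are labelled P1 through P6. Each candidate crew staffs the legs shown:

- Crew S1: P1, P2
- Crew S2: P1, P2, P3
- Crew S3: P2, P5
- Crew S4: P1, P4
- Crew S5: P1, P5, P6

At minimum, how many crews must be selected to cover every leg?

3

Take {S2, S4, S5}. Their union is {P1, P2, P3, P4, P5, P6}, which is all 6 legs.
Only S2 contains P3, so S2 is forced; the remaining 3 legs need at least 2 more crews (each remaining crew adds at most 2) — so at least 3 crews are needed, and 3 is optimal.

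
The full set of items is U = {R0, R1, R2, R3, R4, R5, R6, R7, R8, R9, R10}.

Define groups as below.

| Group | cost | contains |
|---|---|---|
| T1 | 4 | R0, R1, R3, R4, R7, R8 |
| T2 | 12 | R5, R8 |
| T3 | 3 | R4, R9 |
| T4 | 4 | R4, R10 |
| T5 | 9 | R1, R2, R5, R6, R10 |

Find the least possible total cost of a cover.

T1, T3, T5 together cover every item (T1 ∪ T3 ∪ T5 = {R0, R1, R2, R3, R4, R5, R6, R7, R8, R9, R10}); total cost 4 + 3 + 9 = 16.
No covering selection has total cost below 16.

16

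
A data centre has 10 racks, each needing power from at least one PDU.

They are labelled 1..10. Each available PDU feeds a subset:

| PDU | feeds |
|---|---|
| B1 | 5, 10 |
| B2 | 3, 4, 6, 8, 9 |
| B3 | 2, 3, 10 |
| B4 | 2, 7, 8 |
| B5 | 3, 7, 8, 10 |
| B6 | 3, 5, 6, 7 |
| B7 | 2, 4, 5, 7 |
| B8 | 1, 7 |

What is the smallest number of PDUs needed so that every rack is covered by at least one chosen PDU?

4

Take {B2, B5, B7, B8}. Their union is {1, 2, 3, 4, 5, 6, 7, 8, 9, 10}, which is all 10 racks.
No 3 of the 8 PDUs cover everything (all 56 combinations miss at least one rack), so 4 is optimal.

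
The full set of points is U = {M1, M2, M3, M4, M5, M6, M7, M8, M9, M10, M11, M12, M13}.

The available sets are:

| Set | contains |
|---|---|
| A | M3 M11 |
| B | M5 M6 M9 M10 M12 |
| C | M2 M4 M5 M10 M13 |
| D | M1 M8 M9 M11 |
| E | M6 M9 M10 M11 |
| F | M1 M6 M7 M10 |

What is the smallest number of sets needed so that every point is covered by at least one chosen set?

5

A, B, C, D, and F cover everything between them: the union {M1, M2, M3, M4, M5, M6, M7, M8, M9, M10, M11, M12, M13} is all of U.
No 4 of the 6 sets cover everything (all 15 combinations miss at least one point), so 5 is optimal.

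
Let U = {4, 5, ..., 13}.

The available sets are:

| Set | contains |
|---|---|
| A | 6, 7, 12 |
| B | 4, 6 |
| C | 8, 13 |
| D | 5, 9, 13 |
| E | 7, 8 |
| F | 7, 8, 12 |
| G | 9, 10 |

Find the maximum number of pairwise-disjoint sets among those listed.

3

B, C, G are pairwise disjoint (B={4,6}; C={8,13}; G={9,10}).
Every remaining set overlaps one of these, and no 4 of the listed sets are pairwise disjoint, so 3 is the maximum.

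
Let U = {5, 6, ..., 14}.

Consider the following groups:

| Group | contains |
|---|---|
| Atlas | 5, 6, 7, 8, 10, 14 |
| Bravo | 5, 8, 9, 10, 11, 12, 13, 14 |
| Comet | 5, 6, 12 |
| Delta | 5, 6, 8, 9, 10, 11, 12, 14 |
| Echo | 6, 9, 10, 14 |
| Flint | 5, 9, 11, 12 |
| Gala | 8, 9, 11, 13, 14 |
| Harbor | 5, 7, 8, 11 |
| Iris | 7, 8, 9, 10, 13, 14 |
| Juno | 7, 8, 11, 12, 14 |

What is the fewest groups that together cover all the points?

Delta and Iris together: Delta ∪ Iris = {5, 6, 7, 8, 9, 10, 11, 12, 13, 14} — every point is covered.
No single group has all 10 points (the largest, Bravo, has 8), so 2 is optimal.

2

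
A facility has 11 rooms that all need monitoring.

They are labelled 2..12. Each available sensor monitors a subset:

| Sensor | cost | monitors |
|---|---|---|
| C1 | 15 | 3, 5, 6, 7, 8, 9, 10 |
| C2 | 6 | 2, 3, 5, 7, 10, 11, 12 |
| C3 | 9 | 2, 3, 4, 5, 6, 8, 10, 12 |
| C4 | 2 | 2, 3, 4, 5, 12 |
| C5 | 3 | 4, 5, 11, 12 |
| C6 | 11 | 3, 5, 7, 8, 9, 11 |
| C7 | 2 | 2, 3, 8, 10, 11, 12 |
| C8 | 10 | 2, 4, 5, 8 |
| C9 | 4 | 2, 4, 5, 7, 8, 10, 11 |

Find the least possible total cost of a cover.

C1, C4, C7 together cover every room (C1 ∪ C4 ∪ C7 = {2, 3, 4, 5, 6, 7, 8, 9, 10, 11, 12}); total cost 15 + 2 + 2 = 19.
The greedy pick C7, C4, C9, C1 costs 23; no covering selection beats 19.

19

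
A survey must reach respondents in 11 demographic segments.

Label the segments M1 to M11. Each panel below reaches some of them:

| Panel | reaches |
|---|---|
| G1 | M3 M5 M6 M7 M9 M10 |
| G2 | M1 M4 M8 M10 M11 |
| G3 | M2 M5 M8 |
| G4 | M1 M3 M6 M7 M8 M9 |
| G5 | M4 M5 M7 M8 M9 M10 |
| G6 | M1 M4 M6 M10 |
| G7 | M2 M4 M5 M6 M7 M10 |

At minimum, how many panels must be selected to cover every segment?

G2 and G3 and G4 together: G2 ∪ G3 ∪ G4 = {M1, M2, M3, M4, M5, M6, M7, M8, M9, M10, M11} — every segment is covered.
Only G2 contains M11, so G2 is forced; the remaining 6 segments need at least 2 more panels (each remaining panel adds at most 5) — so at least 3 panels are needed, and 3 is optimal.

3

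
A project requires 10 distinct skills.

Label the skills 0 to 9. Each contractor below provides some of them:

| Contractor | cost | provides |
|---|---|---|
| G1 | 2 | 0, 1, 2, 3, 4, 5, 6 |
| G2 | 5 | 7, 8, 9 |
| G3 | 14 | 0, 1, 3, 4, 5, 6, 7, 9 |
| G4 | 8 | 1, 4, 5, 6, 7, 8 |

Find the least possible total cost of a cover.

G1, G2 together cover every skill (G1 ∪ G2 = {0, 1, 2, 3, 4, 5, 6, 7, 8, 9}); total cost 2 + 5 = 7.
No covering selection has total cost below 7.

7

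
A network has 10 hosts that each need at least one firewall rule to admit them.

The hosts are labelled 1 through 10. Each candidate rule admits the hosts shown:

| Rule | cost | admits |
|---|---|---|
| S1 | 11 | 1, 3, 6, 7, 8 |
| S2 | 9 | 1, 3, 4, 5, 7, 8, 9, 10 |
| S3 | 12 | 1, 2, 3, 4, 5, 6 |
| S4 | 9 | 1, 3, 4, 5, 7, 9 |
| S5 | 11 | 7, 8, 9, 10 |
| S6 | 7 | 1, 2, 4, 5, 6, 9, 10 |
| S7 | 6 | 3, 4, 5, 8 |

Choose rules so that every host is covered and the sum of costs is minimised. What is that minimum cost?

16

S2, S6 together cover every host (S2 ∪ S6 = {1, 2, 3, 4, 5, 6, 7, 8, 9, 10}); total cost 9 + 7 = 16.
No covering selection has total cost below 16.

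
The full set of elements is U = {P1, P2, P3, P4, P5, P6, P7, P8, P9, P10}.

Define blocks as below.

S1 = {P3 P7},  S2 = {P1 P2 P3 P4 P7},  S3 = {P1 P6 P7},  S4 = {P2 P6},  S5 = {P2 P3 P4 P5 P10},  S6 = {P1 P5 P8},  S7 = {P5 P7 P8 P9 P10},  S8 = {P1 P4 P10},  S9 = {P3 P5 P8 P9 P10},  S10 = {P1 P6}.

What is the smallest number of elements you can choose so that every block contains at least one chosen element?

4

Take H = {P3, P6, P8, P10}. Each listed block contains at least one of these, so H is a hitting set of size 4.
No choice of 3 elements meets every block, so 4 is the minimum.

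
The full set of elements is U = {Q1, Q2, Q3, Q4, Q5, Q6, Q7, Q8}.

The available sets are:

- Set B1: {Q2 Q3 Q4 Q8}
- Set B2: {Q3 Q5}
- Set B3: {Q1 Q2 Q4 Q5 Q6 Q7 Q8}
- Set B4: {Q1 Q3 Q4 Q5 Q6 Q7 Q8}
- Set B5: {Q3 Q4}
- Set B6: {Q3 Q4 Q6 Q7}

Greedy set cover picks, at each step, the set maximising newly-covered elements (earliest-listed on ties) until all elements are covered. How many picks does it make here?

Greedy: pick B3 (covers 7 new) → pick B1 (covers 1 new). Total picks: 2.

2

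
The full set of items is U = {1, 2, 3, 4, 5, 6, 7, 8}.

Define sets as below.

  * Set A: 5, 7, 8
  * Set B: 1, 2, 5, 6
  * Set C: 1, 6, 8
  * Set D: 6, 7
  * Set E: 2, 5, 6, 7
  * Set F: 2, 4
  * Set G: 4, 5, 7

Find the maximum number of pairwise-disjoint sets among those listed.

2

C, F are pairwise disjoint (C={1,6,8}; F={2,4}).
Every remaining set overlaps one of these, and no 3 of the listed sets are pairwise disjoint, so 2 is the maximum.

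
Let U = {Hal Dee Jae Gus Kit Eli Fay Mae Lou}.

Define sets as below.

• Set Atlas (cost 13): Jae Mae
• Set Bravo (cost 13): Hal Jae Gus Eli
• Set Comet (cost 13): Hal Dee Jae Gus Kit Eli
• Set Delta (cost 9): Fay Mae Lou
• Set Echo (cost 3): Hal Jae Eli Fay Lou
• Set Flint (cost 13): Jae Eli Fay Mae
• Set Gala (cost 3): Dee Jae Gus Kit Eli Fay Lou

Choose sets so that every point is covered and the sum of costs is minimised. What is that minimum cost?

Delta, Echo, Gala together cover every point (Delta ∪ Echo ∪ Gala = {Hal, Dee, Jae, Gus, Kit, Eli, Fay, Mae, Lou}); total cost 9 + 3 + 3 = 15.
No covering selection has total cost below 15.

15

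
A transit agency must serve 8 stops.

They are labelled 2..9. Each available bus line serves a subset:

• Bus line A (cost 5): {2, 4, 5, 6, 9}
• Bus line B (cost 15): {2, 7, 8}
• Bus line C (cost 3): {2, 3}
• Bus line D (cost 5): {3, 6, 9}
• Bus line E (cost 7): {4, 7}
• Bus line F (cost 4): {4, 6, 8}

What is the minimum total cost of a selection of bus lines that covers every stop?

19

A, C, E, F together cover every stop (A ∪ C ∪ E ∪ F = {2, 3, 4, 5, 6, 7, 8, 9}); total cost 5 + 3 + 7 + 4 = 19.
No covering selection has total cost below 19.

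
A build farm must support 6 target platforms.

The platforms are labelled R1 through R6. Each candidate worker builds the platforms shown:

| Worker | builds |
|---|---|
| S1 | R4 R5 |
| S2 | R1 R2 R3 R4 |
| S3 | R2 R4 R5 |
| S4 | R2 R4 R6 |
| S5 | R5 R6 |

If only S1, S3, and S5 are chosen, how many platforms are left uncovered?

Union of S1, S3, S5 = {R2, R4, R5, R6}.
Not covered: R1, R3 — 2 platforms.

2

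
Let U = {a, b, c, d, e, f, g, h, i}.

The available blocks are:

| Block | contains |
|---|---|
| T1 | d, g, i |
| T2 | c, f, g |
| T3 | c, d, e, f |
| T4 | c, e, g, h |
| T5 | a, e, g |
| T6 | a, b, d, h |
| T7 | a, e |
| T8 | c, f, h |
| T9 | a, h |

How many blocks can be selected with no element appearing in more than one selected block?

T1, T7, T8 are pairwise disjoint (T1={d,g,i}; T7={a,e}; T8={c,f,h}).
Every remaining block overlaps one of these, and no 4 of the listed blocks are pairwise disjoint, so 3 is the maximum.

3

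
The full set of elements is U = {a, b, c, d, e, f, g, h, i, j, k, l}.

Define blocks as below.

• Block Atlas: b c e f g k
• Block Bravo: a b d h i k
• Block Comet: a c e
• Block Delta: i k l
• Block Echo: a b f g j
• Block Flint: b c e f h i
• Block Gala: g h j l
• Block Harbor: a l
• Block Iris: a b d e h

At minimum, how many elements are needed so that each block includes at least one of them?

Take T = {b, e, l}. Each listed block contains at least one of these, so T is a hitting set of size 3.
No choice of 2 elements meets every block, so 3 is the minimum.

3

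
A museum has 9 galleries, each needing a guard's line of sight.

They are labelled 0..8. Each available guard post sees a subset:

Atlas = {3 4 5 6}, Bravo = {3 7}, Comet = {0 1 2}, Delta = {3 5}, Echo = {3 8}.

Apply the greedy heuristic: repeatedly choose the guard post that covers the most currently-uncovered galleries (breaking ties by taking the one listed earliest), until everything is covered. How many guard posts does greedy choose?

4

Greedy: pick Atlas (covers 4 new) → pick Comet (covers 3 new) → pick Bravo (covers 1 new) → pick Echo (covers 1 new). Total picks: 4.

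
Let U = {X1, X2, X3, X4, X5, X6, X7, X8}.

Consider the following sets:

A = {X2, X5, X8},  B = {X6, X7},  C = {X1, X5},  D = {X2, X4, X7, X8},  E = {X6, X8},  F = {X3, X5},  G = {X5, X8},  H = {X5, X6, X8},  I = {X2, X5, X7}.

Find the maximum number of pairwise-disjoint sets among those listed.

2

C, D are pairwise disjoint (C={X1,X5}; D={X2,X4,X7,X8}).
Every remaining set overlaps one of these, and no 3 of the listed sets are pairwise disjoint, so 2 is the maximum.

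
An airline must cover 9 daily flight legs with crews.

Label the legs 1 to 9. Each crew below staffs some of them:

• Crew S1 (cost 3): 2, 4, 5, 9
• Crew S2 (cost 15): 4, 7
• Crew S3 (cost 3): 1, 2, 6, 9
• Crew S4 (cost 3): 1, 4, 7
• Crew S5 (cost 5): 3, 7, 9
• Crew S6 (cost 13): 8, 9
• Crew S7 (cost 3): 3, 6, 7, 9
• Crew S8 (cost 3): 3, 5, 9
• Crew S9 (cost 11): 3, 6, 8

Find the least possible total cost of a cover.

S1, S4, S9 together cover every leg (S1 ∪ S4 ∪ S9 = {1, 2, 3, 4, 5, 6, 7, 8, 9}); total cost 3 + 3 + 11 = 17.
The greedy pick S1, S7, S3, S9 costs 20; no covering selection beats 17.

17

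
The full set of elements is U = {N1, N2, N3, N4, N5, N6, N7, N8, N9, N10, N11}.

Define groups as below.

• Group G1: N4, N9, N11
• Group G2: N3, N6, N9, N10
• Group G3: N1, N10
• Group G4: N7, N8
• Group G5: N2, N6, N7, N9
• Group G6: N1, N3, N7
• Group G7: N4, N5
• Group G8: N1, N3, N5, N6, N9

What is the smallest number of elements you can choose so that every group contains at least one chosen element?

Take H = {N1, N4, N6, N7}. Each listed group contains at least one of these, so H is a hitting set of size 4.
No choice of 3 elements meets every group, so 4 is the minimum.

4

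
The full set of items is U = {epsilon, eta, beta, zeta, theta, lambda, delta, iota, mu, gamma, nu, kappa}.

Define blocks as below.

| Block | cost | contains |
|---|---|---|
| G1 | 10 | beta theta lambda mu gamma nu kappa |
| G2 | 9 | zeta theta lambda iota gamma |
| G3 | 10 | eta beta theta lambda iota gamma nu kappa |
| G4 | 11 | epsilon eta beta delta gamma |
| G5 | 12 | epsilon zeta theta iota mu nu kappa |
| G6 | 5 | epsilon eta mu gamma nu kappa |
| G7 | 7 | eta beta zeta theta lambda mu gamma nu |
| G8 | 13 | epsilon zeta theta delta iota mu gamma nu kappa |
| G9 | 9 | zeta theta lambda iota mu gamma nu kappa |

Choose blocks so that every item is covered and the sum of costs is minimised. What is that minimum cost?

G4, G9 together cover every item (G4 ∪ G9 = {epsilon, eta, beta, zeta, theta, lambda, delta, iota, mu, gamma, nu, kappa}); total cost 11 + 9 = 20.
The greedy pick G6, G7, G8 costs 25; no covering selection beats 20.

20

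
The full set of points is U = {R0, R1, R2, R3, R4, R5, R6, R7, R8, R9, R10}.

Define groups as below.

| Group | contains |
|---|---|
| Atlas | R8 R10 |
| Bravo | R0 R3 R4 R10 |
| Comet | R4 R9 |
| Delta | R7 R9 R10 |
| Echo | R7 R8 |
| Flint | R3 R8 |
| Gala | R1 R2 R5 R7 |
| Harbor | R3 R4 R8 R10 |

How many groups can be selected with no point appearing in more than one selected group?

3

Comet, Flint, Gala are pairwise disjoint (Comet={R4,R9}; Flint={R3,R8}; Gala={R1,R2,R5,R7}).
Every remaining group overlaps one of these, and no 4 of the listed groups are pairwise disjoint, so 3 is the maximum.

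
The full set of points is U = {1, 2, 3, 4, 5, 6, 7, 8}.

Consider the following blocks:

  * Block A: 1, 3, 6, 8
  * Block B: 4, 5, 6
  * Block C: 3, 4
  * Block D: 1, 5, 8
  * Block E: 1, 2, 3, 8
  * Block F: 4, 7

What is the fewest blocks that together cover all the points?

3

B, E, and F cover everything between them: the union {1, 2, 3, 4, 5, 6, 7, 8} is all of U.
Only E contains 2, so E is forced; the remaining 4 points need at least 2 more blocks (each remaining block adds at most 3) — so at least 3 blocks are needed, and 3 is optimal.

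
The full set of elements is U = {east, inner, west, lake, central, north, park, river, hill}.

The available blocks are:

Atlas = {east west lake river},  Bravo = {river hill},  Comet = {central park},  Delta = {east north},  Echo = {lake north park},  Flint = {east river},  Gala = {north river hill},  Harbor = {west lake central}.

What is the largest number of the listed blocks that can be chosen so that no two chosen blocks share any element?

3

Bravo, Delta, Harbor are pairwise disjoint (Bravo={river,hill}; Delta={east,north}; Harbor={west,lake,central}).
Every remaining block overlaps one of these, and no 4 of the listed blocks are pairwise disjoint, so 3 is the maximum.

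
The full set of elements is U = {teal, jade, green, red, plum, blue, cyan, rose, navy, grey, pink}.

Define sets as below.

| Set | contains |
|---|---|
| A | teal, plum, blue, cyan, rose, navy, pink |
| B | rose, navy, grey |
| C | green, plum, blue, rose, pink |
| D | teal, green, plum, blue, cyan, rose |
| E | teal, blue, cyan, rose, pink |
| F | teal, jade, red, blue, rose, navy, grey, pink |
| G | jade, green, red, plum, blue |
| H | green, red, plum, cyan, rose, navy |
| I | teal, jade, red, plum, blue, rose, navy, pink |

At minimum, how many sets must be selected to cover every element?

F and H together: F ∪ H = {teal, jade, green, red, plum, blue, cyan, rose, navy, grey, pink} — every element is covered.
No single set has all 11 elements (the largest, F, has 8), so 2 is optimal.

2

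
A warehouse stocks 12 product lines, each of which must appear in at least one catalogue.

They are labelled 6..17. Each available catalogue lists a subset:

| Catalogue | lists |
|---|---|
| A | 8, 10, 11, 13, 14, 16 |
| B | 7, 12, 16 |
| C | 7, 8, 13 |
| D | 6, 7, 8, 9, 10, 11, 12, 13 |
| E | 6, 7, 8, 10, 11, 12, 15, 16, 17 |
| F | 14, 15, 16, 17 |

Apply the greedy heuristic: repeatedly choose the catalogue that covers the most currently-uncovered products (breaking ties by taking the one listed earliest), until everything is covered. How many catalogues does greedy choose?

3

Greedy: pick E (covers 9 new) → pick A (covers 2 new) → pick D (covers 1 new). Total picks: 3.
(The true minimum cover uses only 2 catalogues, so greedy is not optimal here.)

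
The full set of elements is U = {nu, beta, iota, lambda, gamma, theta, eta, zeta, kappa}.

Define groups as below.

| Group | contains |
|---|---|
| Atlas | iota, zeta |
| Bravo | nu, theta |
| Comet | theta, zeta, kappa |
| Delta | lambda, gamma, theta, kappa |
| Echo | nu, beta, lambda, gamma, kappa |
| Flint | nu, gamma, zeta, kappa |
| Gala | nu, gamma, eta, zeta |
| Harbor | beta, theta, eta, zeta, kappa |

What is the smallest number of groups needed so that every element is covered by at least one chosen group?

Take {Atlas, Echo, Harbor}. Their union is {nu, beta, iota, lambda, gamma, theta, eta, zeta, kappa}, which is all 9 elements.
Only Atlas contains iota, so Atlas is forced; the remaining 7 elements need at least 2 more groups (each remaining group adds at most 5) — so at least 3 groups are needed, and 3 is optimal.

3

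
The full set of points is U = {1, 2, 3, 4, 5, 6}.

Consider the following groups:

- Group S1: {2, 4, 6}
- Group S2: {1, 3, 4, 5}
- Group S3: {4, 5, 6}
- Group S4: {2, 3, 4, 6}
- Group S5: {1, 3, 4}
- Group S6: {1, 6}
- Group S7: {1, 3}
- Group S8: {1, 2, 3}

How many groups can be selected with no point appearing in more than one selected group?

S3, S8 are pairwise disjoint (S3={4,5,6}; S8={1,2,3}).
Every remaining group overlaps one of these, and no 3 of the listed groups are pairwise disjoint, so 2 is the maximum.

2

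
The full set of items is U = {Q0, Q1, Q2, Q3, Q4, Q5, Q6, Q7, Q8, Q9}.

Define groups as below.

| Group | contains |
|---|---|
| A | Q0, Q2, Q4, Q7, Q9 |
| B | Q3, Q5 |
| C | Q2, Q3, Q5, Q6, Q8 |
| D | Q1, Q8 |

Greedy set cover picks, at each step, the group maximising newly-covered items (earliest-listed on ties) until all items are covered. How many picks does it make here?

Greedy: pick A (covers 5 new) → pick C (covers 4 new) → pick D (covers 1 new). Total picks: 3.

3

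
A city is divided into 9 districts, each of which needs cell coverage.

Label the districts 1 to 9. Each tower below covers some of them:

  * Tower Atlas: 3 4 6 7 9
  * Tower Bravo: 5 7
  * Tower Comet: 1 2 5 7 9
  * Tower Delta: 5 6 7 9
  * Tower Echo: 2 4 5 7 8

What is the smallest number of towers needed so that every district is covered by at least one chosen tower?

Take {Atlas, Comet, Echo}. Their union is {1, 2, 3, 4, 5, 6, 7, 8, 9}, which is all 9 districts.
Only Comet contains 1, so Comet is forced; the remaining 4 districts need at least 2 more towers (each remaining tower adds at most 3) — so at least 3 towers are needed, and 3 is optimal.

3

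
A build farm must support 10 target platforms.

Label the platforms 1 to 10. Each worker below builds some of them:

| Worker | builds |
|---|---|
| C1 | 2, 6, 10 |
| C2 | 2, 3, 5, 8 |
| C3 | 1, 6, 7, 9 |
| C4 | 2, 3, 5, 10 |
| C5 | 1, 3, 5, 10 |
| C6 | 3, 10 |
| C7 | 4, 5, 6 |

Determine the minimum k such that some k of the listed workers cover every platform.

4

Take {C1, C2, C3, C7}. Their union is {1, 2, 3, 4, 5, 6, 7, 8, 9, 10}, which is all 10 platforms.
Only C7 contains 4, so C7 is forced; the remaining 7 platforms need at least 3 more workers (each remaining worker adds at most 3) — so at least 4 workers are needed, and 4 is optimal.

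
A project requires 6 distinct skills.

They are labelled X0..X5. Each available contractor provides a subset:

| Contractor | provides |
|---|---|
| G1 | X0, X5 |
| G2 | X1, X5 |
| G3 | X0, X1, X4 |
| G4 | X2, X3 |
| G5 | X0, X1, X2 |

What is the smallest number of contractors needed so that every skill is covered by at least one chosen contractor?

Take {G1, G3, G4}. Their union is {X0, X1, X2, X3, X4, X5}, which is all 6 skills.
Only G4 contains X3, so G4 is forced; the remaining 4 skills need at least 2 more contractors (each remaining contractor adds at most 3) — so at least 3 contractors are needed, and 3 is optimal.

3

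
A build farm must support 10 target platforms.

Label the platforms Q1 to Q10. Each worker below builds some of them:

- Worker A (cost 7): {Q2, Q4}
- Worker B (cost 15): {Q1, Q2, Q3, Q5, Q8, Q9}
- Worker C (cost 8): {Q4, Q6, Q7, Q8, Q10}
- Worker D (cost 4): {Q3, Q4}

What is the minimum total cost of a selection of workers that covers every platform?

23

B, C together cover every platform (B ∪ C = {Q1, Q2, Q3, Q4, Q5, Q6, Q7, Q8, Q9, Q10}); total cost 15 + 8 = 23.
No covering selection has total cost below 23.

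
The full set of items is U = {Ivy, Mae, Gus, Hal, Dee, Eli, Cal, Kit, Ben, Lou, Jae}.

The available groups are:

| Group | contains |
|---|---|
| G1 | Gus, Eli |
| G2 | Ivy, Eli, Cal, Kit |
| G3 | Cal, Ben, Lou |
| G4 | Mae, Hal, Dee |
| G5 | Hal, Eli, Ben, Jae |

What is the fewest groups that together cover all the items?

5

Take {G1, G2, G3, G4, G5}. Their union is {Ivy, Mae, Gus, Hal, Dee, Eli, Cal, Kit, Ben, Lou, Jae}, which is all 11 items.
No 4 of the 5 groups cover everything (all 5 combinations miss at least one item), so 5 is optimal.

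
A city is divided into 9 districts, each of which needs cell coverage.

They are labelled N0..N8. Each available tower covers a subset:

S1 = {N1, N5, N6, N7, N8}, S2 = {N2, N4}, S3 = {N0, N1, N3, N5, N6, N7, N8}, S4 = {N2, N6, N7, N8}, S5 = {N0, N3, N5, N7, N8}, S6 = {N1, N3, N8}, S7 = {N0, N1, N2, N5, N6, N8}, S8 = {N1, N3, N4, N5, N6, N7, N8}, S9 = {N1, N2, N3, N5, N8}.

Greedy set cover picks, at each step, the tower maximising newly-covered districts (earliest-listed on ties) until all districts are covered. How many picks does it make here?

2

Greedy: pick S3 (covers 7 new) → pick S2 (covers 2 new). Total picks: 2.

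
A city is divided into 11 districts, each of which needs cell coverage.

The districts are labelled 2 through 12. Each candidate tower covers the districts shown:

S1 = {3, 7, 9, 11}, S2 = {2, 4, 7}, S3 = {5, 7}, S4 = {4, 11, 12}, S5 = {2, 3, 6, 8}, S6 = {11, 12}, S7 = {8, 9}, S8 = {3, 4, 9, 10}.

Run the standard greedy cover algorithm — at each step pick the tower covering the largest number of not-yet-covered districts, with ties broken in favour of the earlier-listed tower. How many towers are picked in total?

5

Greedy: pick S1 (covers 4 new) → pick S5 (covers 3 new) → pick S4 (covers 2 new) → pick S3 (covers 1 new) → pick S8 (covers 1 new). Total picks: 5.
(The true minimum cover uses only 4 towers, so greedy is not optimal here.)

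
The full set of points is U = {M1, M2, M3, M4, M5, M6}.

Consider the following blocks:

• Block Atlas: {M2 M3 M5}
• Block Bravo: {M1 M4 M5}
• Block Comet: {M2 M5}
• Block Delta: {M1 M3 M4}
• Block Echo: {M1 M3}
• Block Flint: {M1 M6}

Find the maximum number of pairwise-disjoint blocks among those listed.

Comet, Delta are pairwise disjoint (Comet={M2,M5}; Delta={M1,M3,M4}).
Every remaining block overlaps one of these, and no 3 of the listed blocks are pairwise disjoint, so 2 is the maximum.

2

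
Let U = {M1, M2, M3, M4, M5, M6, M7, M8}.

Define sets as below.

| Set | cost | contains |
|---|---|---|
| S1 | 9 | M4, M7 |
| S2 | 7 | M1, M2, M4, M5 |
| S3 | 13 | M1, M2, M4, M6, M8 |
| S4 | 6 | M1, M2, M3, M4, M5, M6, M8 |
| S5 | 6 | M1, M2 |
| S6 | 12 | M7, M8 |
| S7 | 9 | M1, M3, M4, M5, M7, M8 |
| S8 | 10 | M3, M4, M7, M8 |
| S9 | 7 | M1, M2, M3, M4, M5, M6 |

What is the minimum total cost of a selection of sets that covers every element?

15

S1, S4 together cover every element (S1 ∪ S4 = {M1, M2, M3, M4, M5, M6, M7, M8}); total cost 9 + 6 = 15.
No covering selection has total cost below 15.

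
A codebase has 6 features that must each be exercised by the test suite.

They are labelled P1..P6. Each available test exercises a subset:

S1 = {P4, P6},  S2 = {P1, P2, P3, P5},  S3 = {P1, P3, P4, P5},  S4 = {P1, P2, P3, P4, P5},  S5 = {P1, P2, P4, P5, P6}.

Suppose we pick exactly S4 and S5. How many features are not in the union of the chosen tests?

0

Union of S4, S5 = {P1, P2, P3, P4, P5, P6} — that's every feature, so 0 are uncovered.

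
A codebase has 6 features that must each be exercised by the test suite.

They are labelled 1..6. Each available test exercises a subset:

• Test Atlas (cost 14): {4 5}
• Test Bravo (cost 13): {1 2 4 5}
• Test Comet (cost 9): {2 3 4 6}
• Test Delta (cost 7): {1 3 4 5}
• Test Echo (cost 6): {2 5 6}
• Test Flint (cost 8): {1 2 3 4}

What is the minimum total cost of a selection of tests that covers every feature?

13

Delta, Echo together cover every feature (Delta ∪ Echo = {1, 2, 3, 4, 5, 6}); total cost 7 + 6 = 13.
No covering selection has total cost below 13.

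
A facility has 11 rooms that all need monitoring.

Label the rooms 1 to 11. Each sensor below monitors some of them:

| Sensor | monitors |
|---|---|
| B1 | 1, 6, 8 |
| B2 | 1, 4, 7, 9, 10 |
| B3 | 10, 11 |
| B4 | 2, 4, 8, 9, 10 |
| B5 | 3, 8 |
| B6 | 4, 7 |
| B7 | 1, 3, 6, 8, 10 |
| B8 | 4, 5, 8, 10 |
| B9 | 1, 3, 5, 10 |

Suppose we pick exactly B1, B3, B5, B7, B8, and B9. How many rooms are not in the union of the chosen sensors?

Union of B1, B3, B5, B7, B8, B9 = {1, 3, 4, 5, 6, 8, 10, 11}.
Not covered: 2, 7, 9 — 3 rooms.

3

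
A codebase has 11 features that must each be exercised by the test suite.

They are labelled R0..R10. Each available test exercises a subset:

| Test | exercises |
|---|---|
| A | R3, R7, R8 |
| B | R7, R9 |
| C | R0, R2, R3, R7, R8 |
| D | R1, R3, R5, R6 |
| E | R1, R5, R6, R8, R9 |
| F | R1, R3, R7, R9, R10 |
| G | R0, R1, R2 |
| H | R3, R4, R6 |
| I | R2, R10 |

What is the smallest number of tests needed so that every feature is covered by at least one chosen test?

4

C and D and F and H together: C ∪ D ∪ F ∪ H = {R0, R1, R2, R3, R4, R5, R6, R7, R8, R9, R10} — every feature is covered.
No 3 of the 9 tests cover everything (all 84 combinations miss at least one feature), so 4 is optimal.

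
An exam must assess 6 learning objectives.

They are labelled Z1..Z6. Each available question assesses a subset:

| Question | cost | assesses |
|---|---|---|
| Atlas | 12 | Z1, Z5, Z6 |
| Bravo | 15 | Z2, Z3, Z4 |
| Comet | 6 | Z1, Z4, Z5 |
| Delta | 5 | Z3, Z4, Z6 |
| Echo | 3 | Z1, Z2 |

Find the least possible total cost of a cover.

Comet, Delta, Echo together cover every objective (Comet ∪ Delta ∪ Echo = {Z1, Z2, Z3, Z4, Z5, Z6}); total cost 6 + 5 + 3 = 14.
No covering selection has total cost below 14.

14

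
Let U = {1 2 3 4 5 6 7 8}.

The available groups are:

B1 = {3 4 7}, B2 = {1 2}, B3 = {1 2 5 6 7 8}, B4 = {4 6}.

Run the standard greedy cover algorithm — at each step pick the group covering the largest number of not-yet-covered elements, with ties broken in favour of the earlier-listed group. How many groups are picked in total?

Greedy: pick B3 (covers 6 new) → pick B1 (covers 2 new). Total picks: 2.

2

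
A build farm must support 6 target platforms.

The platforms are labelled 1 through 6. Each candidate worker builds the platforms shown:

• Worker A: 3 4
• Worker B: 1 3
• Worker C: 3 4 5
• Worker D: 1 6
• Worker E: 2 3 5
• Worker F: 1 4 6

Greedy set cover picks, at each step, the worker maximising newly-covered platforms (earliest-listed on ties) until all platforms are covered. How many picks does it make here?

Greedy: pick C (covers 3 new) → pick D (covers 2 new) → pick E (covers 1 new). Total picks: 3.
(The true minimum cover uses only 2 workers, so greedy is not optimal here.)

3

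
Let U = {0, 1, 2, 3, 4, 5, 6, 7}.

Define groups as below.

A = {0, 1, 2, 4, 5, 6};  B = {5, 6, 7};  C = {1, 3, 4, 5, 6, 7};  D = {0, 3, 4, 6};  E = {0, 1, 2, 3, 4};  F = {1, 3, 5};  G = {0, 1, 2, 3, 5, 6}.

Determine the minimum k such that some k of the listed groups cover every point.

A and C cover everything between them: the union {0, 1, 2, 3, 4, 5, 6, 7} is all of U.
No single group has all 8 points (the largest, A, has 6), so 2 is optimal.

2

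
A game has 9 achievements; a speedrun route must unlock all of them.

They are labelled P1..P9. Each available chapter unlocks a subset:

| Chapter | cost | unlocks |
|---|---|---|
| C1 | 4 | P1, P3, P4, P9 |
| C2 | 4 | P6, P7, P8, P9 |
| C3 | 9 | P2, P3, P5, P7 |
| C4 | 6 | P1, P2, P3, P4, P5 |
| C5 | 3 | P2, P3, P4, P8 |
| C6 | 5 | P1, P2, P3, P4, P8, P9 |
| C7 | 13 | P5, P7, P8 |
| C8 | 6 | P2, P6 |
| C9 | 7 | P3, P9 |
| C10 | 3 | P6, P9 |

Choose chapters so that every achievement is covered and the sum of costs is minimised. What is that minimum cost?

C2, C4 together cover every achievement (C2 ∪ C4 = {P1, P2, P3, P4, P5, P6, P7, P8, P9}); total cost 4 + 6 = 10.
The greedy pick C5, C2, C4 costs 13; no covering selection beats 10.

10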